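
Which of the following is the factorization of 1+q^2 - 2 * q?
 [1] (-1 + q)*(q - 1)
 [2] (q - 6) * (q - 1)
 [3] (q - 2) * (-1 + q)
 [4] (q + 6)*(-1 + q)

We need to factor 1+q^2 - 2 * q.
The factored form is (-1 + q)*(q - 1).
1) (-1 + q)*(q - 1)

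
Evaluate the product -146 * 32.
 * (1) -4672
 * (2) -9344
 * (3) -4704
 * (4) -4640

-146 * 32 = -4672
1) -4672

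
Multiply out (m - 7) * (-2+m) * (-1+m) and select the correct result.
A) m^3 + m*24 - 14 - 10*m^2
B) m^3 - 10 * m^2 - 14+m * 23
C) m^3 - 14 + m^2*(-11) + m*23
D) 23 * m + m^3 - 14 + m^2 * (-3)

Expanding (m - 7) * (-2+m) * (-1+m):
= m^3 - 10 * m^2 - 14+m * 23
B) m^3 - 10 * m^2 - 14+m * 23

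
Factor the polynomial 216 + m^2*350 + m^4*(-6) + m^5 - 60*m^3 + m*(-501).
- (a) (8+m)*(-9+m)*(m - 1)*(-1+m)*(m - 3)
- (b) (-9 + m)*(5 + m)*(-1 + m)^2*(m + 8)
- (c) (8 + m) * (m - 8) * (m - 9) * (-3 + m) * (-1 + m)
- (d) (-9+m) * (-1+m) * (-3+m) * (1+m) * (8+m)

We need to factor 216 + m^2*350 + m^4*(-6) + m^5 - 60*m^3 + m*(-501).
The factored form is (8+m)*(-9+m)*(m - 1)*(-1+m)*(m - 3).
a) (8+m)*(-9+m)*(m - 1)*(-1+m)*(m - 3)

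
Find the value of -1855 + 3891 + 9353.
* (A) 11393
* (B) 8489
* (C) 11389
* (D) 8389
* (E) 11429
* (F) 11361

First: -1855 + 3891 = 2036
Then: 2036 + 9353 = 11389
C) 11389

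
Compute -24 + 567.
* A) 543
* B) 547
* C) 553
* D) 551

-24 + 567 = 543
A) 543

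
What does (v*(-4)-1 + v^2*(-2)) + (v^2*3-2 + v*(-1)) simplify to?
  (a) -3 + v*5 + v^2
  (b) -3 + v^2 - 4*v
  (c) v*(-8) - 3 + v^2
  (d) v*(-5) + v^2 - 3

Adding the polynomials and combining like terms:
(v*(-4) - 1 + v^2*(-2)) + (v^2*3 - 2 + v*(-1))
= v*(-5) + v^2 - 3
d) v*(-5) + v^2 - 3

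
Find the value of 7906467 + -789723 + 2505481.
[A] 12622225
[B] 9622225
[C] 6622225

First: 7906467 + -789723 = 7116744
Then: 7116744 + 2505481 = 9622225
B) 9622225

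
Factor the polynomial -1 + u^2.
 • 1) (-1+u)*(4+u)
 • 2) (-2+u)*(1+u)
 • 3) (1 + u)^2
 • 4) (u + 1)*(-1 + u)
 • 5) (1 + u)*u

We need to factor -1 + u^2.
The factored form is (u + 1)*(-1 + u).
4) (u + 1)*(-1 + u)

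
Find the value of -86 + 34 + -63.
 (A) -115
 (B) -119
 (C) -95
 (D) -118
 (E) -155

First: -86 + 34 = -52
Then: -52 + -63 = -115
A) -115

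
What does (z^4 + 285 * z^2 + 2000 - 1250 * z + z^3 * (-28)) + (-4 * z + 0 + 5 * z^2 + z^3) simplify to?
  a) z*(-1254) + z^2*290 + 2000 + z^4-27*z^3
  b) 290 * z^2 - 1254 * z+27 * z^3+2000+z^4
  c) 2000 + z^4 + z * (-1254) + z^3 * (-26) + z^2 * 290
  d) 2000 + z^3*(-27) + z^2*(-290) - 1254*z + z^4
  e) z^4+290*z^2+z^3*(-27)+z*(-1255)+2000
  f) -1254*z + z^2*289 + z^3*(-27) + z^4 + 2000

Adding the polynomials and combining like terms:
(z^4 + 285*z^2 + 2000 - 1250*z + z^3*(-28)) + (-4*z + 0 + 5*z^2 + z^3)
= z*(-1254) + z^2*290 + 2000 + z^4-27*z^3
a) z*(-1254) + z^2*290 + 2000 + z^4-27*z^3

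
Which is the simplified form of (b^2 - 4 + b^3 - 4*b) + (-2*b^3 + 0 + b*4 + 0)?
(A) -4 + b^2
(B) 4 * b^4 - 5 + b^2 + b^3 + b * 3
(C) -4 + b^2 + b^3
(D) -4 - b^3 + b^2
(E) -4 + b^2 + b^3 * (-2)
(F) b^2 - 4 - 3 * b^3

Adding the polynomials and combining like terms:
(b^2 - 4 + b^3 - 4*b) + (-2*b^3 + 0 + b*4 + 0)
= -4 - b^3 + b^2
D) -4 - b^3 + b^2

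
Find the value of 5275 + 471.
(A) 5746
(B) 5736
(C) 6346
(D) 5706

5275 + 471 = 5746
A) 5746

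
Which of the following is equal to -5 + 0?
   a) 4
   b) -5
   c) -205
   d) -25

-5 + 0 = -5
b) -5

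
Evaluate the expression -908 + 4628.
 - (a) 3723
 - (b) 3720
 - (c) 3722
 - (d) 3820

-908 + 4628 = 3720
b) 3720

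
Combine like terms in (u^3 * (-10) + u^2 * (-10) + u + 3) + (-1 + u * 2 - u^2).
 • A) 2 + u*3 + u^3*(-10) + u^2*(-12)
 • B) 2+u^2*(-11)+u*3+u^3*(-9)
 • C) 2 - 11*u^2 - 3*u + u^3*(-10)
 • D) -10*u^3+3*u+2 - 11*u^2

Adding the polynomials and combining like terms:
(u^3*(-10) + u^2*(-10) + u + 3) + (-1 + u*2 - u^2)
= -10*u^3+3*u+2 - 11*u^2
D) -10*u^3+3*u+2 - 11*u^2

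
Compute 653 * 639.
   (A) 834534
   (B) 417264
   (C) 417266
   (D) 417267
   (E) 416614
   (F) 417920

653 * 639 = 417267
D) 417267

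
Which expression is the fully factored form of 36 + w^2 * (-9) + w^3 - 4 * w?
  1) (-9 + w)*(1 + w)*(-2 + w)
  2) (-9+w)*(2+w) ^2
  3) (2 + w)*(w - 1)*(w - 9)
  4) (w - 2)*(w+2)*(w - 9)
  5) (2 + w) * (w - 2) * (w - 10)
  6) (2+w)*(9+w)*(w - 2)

We need to factor 36 + w^2 * (-9) + w^3 - 4 * w.
The factored form is (w - 2)*(w+2)*(w - 9).
4) (w - 2)*(w+2)*(w - 9)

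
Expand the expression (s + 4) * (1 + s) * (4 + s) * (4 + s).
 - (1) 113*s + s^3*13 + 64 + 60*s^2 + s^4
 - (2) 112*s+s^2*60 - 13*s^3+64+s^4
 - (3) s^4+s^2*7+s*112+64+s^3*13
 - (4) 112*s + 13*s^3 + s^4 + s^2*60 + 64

Expanding (s + 4) * (1 + s) * (4 + s) * (4 + s):
= 112*s + 13*s^3 + s^4 + s^2*60 + 64
4) 112*s + 13*s^3 + s^4 + s^2*60 + 64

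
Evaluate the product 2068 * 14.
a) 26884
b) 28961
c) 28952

2068 * 14 = 28952
c) 28952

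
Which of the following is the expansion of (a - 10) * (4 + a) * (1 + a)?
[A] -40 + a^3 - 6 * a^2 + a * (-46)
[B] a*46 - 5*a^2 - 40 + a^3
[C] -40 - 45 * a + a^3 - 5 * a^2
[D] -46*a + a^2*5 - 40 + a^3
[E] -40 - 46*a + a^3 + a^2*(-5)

Expanding (a - 10) * (4 + a) * (1 + a):
= -40 - 46*a + a^3 + a^2*(-5)
E) -40 - 46*a + a^3 + a^2*(-5)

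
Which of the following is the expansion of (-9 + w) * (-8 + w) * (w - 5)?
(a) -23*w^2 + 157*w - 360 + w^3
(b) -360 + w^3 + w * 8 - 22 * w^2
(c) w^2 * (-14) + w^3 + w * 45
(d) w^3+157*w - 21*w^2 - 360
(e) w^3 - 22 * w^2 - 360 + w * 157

Expanding (-9 + w) * (-8 + w) * (w - 5):
= w^3 - 22 * w^2 - 360 + w * 157
e) w^3 - 22 * w^2 - 360 + w * 157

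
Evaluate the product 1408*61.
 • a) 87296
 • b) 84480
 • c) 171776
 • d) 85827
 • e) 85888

1408 * 61 = 85888
e) 85888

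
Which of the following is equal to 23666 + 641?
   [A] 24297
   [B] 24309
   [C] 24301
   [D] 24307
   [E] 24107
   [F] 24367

23666 + 641 = 24307
D) 24307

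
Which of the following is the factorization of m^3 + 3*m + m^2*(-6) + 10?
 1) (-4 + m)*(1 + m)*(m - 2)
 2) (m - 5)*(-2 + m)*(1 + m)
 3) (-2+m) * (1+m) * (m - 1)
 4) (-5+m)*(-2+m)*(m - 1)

We need to factor m^3 + 3*m + m^2*(-6) + 10.
The factored form is (m - 5)*(-2 + m)*(1 + m).
2) (m - 5)*(-2 + m)*(1 + m)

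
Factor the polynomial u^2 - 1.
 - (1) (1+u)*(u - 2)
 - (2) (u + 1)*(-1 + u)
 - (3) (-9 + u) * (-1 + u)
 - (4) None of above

We need to factor u^2 - 1.
The factored form is (u + 1)*(-1 + u).
2) (u + 1)*(-1 + u)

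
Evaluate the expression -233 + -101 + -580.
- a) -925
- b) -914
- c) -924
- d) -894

First: -233 + -101 = -334
Then: -334 + -580 = -914
b) -914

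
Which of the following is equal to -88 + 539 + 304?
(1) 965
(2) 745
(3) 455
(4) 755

First: -88 + 539 = 451
Then: 451 + 304 = 755
4) 755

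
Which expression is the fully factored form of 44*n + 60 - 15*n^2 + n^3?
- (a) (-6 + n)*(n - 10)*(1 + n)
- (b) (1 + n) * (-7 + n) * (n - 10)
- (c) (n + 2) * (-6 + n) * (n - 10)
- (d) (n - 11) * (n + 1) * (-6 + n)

We need to factor 44*n + 60 - 15*n^2 + n^3.
The factored form is (-6 + n)*(n - 10)*(1 + n).
a) (-6 + n)*(n - 10)*(1 + n)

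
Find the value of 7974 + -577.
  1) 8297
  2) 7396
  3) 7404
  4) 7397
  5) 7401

7974 + -577 = 7397
4) 7397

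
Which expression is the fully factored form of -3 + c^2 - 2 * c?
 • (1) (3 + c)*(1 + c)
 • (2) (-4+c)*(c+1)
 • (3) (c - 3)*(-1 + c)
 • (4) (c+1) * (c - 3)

We need to factor -3 + c^2 - 2 * c.
The factored form is (c+1) * (c - 3).
4) (c+1) * (c - 3)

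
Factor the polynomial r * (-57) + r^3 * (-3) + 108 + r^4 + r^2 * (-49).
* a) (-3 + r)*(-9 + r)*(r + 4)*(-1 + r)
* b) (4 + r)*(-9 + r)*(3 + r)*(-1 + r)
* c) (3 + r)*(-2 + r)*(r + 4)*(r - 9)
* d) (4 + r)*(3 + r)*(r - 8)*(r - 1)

We need to factor r * (-57) + r^3 * (-3) + 108 + r^4 + r^2 * (-49).
The factored form is (4 + r)*(-9 + r)*(3 + r)*(-1 + r).
b) (4 + r)*(-9 + r)*(3 + r)*(-1 + r)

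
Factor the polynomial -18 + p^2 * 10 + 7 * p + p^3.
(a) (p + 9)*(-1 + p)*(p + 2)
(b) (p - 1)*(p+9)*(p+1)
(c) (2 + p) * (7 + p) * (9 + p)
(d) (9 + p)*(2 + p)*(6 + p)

We need to factor -18 + p^2 * 10 + 7 * p + p^3.
The factored form is (p + 9)*(-1 + p)*(p + 2).
a) (p + 9)*(-1 + p)*(p + 2)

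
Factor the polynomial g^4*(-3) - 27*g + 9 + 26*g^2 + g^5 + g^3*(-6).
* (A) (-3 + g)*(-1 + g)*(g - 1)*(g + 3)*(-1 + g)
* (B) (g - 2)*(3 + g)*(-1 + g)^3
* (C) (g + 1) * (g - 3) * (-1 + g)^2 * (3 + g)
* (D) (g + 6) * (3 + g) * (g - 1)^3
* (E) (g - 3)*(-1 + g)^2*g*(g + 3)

We need to factor g^4*(-3) - 27*g + 9 + 26*g^2 + g^5 + g^3*(-6).
The factored form is (-3 + g)*(-1 + g)*(g - 1)*(g + 3)*(-1 + g).
A) (-3 + g)*(-1 + g)*(g - 1)*(g + 3)*(-1 + g)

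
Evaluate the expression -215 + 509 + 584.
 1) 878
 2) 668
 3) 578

First: -215 + 509 = 294
Then: 294 + 584 = 878
1) 878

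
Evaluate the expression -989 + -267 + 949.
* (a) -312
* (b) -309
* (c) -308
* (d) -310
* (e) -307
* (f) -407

First: -989 + -267 = -1256
Then: -1256 + 949 = -307
e) -307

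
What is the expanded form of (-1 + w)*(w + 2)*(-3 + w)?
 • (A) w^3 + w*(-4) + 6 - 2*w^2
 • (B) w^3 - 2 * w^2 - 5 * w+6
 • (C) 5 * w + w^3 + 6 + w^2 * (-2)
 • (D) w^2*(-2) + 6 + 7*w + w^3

Expanding (-1 + w)*(w + 2)*(-3 + w):
= w^3 - 2 * w^2 - 5 * w+6
B) w^3 - 2 * w^2 - 5 * w+6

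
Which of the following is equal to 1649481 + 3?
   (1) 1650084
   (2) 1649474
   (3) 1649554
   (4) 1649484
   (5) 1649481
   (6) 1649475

1649481 + 3 = 1649484
4) 1649484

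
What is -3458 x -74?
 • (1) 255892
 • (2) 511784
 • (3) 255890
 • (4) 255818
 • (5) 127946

-3458 * -74 = 255892
1) 255892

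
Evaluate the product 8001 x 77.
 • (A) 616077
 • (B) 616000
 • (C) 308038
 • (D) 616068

8001 * 77 = 616077
A) 616077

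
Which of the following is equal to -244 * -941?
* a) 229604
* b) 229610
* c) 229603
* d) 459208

-244 * -941 = 229604
a) 229604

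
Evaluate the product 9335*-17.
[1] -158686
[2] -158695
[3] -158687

9335 * -17 = -158695
2) -158695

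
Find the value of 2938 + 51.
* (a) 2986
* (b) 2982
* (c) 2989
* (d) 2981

2938 + 51 = 2989
c) 2989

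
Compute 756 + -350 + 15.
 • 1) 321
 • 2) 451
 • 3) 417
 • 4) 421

First: 756 + -350 = 406
Then: 406 + 15 = 421
4) 421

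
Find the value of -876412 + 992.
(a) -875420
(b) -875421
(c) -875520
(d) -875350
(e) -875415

-876412 + 992 = -875420
a) -875420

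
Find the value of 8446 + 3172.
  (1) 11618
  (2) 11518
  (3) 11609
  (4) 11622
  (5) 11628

8446 + 3172 = 11618
1) 11618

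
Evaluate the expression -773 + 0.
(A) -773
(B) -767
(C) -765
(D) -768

-773 + 0 = -773
A) -773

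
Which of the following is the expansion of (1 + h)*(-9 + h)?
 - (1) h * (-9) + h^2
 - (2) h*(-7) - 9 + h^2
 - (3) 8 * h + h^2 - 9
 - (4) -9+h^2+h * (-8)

Expanding (1 + h)*(-9 + h):
= -9+h^2+h * (-8)
4) -9+h^2+h * (-8)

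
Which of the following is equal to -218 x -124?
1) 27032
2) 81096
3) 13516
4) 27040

-218 * -124 = 27032
1) 27032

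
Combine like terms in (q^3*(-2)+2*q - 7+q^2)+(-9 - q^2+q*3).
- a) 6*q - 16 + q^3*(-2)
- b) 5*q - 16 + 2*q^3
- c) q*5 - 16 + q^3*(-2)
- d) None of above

Adding the polynomials and combining like terms:
(q^3*(-2) + 2*q - 7 + q^2) + (-9 - q^2 + q*3)
= q*5 - 16 + q^3*(-2)
c) q*5 - 16 + q^3*(-2)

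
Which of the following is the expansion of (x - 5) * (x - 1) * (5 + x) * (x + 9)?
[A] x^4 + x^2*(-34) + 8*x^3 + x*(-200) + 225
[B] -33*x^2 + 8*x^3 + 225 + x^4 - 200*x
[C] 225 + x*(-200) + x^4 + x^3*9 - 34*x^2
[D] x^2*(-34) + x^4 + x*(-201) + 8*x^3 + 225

Expanding (x - 5) * (x - 1) * (5 + x) * (x + 9):
= x^4 + x^2*(-34) + 8*x^3 + x*(-200) + 225
A) x^4 + x^2*(-34) + 8*x^3 + x*(-200) + 225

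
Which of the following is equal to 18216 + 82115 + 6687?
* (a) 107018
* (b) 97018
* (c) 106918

First: 18216 + 82115 = 100331
Then: 100331 + 6687 = 107018
a) 107018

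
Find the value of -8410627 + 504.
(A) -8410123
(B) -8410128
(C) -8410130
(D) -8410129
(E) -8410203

-8410627 + 504 = -8410123
A) -8410123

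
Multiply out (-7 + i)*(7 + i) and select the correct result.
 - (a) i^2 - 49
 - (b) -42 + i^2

Expanding (-7 + i)*(7 + i):
= i^2 - 49
a) i^2 - 49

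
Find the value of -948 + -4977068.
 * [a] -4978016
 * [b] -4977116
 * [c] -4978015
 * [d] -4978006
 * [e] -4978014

-948 + -4977068 = -4978016
a) -4978016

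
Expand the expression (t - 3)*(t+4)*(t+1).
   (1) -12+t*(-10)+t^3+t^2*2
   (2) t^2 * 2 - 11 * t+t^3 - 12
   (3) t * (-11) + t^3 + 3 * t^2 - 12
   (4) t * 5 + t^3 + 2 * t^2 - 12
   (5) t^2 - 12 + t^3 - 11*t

Expanding (t - 3)*(t+4)*(t+1):
= t^2 * 2 - 11 * t+t^3 - 12
2) t^2 * 2 - 11 * t+t^3 - 12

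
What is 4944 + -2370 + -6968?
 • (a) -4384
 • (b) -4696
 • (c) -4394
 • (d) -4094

First: 4944 + -2370 = 2574
Then: 2574 + -6968 = -4394
c) -4394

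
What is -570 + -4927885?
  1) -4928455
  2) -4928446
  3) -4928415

-570 + -4927885 = -4928455
1) -4928455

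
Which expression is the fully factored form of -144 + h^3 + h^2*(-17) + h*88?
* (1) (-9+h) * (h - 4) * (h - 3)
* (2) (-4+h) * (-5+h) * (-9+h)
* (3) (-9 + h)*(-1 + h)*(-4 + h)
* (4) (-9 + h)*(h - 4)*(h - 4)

We need to factor -144 + h^3 + h^2*(-17) + h*88.
The factored form is (-9 + h)*(h - 4)*(h - 4).
4) (-9 + h)*(h - 4)*(h - 4)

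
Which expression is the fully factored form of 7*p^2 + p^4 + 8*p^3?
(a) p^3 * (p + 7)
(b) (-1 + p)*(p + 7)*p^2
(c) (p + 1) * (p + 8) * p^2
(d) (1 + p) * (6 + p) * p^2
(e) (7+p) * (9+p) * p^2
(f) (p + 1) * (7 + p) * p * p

We need to factor 7*p^2 + p^4 + 8*p^3.
The factored form is (p + 1) * (7 + p) * p * p.
f) (p + 1) * (7 + p) * p * p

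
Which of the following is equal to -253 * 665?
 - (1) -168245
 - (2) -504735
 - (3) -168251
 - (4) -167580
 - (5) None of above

-253 * 665 = -168245
1) -168245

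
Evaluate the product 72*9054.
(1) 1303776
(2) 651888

72 * 9054 = 651888
2) 651888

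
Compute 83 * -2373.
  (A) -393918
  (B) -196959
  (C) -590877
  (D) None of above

83 * -2373 = -196959
B) -196959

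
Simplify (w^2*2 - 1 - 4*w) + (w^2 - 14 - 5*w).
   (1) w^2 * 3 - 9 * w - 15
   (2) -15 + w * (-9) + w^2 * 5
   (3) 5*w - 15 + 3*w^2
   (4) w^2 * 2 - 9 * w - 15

Adding the polynomials and combining like terms:
(w^2*2 - 1 - 4*w) + (w^2 - 14 - 5*w)
= w^2 * 3 - 9 * w - 15
1) w^2 * 3 - 9 * w - 15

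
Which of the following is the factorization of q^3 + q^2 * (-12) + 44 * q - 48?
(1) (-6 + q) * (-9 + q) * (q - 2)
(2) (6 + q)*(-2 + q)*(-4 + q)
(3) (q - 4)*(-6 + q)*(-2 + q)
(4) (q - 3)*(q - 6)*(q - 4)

We need to factor q^3 + q^2 * (-12) + 44 * q - 48.
The factored form is (q - 4)*(-6 + q)*(-2 + q).
3) (q - 4)*(-6 + q)*(-2 + q)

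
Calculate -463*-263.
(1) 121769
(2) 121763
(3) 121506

-463 * -263 = 121769
1) 121769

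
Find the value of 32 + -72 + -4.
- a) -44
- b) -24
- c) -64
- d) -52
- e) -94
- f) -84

First: 32 + -72 = -40
Then: -40 + -4 = -44
a) -44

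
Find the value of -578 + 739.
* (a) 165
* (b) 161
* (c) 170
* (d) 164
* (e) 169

-578 + 739 = 161
b) 161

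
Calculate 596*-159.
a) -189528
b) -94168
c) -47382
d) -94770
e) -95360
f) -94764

596 * -159 = -94764
f) -94764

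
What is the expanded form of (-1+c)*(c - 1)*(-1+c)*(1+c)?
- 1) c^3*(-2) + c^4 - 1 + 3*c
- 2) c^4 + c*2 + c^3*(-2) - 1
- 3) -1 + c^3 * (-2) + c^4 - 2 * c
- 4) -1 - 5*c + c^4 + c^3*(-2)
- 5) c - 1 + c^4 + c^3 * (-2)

Expanding (-1+c)*(c - 1)*(-1+c)*(1+c):
= c^4 + c*2 + c^3*(-2) - 1
2) c^4 + c*2 + c^3*(-2) - 1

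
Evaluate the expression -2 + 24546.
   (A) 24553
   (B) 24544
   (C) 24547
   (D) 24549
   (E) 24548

-2 + 24546 = 24544
B) 24544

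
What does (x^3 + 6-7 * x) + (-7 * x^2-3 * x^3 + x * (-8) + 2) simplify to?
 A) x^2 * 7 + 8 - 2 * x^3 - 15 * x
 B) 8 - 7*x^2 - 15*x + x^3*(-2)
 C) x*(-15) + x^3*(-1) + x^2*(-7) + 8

Adding the polynomials and combining like terms:
(x^3 + 6 - 7*x) + (-7*x^2 - 3*x^3 + x*(-8) + 2)
= 8 - 7*x^2 - 15*x + x^3*(-2)
B) 8 - 7*x^2 - 15*x + x^3*(-2)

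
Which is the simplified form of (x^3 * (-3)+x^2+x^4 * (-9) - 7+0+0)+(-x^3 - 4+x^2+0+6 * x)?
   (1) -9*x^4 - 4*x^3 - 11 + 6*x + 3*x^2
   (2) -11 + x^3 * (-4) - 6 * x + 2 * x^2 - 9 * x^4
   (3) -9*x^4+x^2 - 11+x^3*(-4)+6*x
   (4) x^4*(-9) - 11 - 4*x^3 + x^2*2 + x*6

Adding the polynomials and combining like terms:
(x^3*(-3) + x^2 + x^4*(-9) - 7 + 0 + 0) + (-x^3 - 4 + x^2 + 0 + 6*x)
= x^4*(-9) - 11 - 4*x^3 + x^2*2 + x*6
4) x^4*(-9) - 11 - 4*x^3 + x^2*2 + x*6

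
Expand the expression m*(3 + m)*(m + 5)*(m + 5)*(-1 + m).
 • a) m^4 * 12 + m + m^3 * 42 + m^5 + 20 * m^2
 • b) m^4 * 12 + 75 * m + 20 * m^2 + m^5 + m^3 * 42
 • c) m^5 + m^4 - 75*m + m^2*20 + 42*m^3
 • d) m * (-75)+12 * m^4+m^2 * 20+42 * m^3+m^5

Expanding m*(3 + m)*(m + 5)*(m + 5)*(-1 + m):
= m * (-75)+12 * m^4+m^2 * 20+42 * m^3+m^5
d) m * (-75)+12 * m^4+m^2 * 20+42 * m^3+m^5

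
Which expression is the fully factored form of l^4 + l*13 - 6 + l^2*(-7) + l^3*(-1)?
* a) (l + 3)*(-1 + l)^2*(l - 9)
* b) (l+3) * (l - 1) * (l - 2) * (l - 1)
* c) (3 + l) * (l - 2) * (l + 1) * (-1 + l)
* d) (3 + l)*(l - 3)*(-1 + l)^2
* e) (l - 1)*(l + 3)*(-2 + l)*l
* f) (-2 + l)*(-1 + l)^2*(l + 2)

We need to factor l^4 + l*13 - 6 + l^2*(-7) + l^3*(-1).
The factored form is (l+3) * (l - 1) * (l - 2) * (l - 1).
b) (l+3) * (l - 1) * (l - 2) * (l - 1)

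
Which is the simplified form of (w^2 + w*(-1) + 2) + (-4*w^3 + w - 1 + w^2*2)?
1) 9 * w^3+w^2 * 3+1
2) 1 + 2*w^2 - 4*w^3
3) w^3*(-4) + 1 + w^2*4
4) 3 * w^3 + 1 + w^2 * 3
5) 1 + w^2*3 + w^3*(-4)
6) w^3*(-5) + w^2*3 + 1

Adding the polynomials and combining like terms:
(w^2 + w*(-1) + 2) + (-4*w^3 + w - 1 + w^2*2)
= 1 + w^2*3 + w^3*(-4)
5) 1 + w^2*3 + w^3*(-4)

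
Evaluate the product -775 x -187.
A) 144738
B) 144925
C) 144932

-775 * -187 = 144925
B) 144925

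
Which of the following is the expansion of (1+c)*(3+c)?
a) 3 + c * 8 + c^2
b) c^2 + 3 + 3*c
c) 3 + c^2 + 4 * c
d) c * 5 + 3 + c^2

Expanding (1+c)*(3+c):
= 3 + c^2 + 4 * c
c) 3 + c^2 + 4 * c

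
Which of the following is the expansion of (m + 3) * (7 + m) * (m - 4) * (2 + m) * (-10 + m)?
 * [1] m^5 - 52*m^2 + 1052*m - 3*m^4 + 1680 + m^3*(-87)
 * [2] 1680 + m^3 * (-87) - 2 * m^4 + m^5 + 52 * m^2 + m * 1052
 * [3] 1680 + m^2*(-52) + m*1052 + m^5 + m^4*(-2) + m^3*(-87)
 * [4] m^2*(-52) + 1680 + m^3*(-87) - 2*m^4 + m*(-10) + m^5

Expanding (m + 3) * (7 + m) * (m - 4) * (2 + m) * (-10 + m):
= 1680 + m^2*(-52) + m*1052 + m^5 + m^4*(-2) + m^3*(-87)
3) 1680 + m^2*(-52) + m*1052 + m^5 + m^4*(-2) + m^3*(-87)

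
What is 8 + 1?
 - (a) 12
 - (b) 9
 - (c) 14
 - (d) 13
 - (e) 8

8 + 1 = 9
b) 9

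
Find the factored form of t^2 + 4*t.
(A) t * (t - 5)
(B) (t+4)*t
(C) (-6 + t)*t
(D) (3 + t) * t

We need to factor t^2 + 4*t.
The factored form is (t+4)*t.
B) (t+4)*t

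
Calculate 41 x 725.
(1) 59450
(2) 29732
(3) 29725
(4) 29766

41 * 725 = 29725
3) 29725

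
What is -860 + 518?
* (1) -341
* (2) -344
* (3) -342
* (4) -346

-860 + 518 = -342
3) -342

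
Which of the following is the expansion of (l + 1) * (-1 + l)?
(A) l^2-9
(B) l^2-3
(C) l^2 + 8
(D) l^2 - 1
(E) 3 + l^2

Expanding (l + 1) * (-1 + l):
= l^2 - 1
D) l^2 - 1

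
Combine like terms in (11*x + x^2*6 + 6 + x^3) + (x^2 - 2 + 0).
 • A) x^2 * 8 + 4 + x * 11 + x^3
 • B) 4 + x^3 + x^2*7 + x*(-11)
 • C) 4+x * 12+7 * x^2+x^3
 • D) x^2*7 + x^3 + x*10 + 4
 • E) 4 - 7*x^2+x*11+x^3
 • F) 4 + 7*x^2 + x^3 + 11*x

Adding the polynomials and combining like terms:
(11*x + x^2*6 + 6 + x^3) + (x^2 - 2 + 0)
= 4 + 7*x^2 + x^3 + 11*x
F) 4 + 7*x^2 + x^3 + 11*x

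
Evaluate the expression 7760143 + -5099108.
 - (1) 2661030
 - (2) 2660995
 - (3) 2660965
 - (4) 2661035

7760143 + -5099108 = 2661035
4) 2661035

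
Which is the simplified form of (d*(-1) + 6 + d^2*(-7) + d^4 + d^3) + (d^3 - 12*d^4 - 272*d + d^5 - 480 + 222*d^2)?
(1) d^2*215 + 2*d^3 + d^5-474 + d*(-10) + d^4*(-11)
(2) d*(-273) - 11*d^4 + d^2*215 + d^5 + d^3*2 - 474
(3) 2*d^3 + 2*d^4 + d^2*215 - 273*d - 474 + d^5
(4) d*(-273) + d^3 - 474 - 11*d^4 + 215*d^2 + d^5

Adding the polynomials and combining like terms:
(d*(-1) + 6 + d^2*(-7) + d^4 + d^3) + (d^3 - 12*d^4 - 272*d + d^5 - 480 + 222*d^2)
= d*(-273) - 11*d^4 + d^2*215 + d^5 + d^3*2 - 474
2) d*(-273) - 11*d^4 + d^2*215 + d^5 + d^3*2 - 474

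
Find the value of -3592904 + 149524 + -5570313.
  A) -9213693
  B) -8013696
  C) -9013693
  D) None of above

First: -3592904 + 149524 = -3443380
Then: -3443380 + -5570313 = -9013693
C) -9013693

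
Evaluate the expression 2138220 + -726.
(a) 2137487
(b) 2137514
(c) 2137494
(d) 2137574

2138220 + -726 = 2137494
c) 2137494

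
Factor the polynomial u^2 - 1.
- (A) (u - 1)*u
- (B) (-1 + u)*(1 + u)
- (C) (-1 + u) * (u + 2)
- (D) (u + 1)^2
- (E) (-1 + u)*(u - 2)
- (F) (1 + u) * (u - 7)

We need to factor u^2 - 1.
The factored form is (-1 + u)*(1 + u).
B) (-1 + u)*(1 + u)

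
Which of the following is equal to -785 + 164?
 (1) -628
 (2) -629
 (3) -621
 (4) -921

-785 + 164 = -621
3) -621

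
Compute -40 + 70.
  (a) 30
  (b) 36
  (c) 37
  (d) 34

-40 + 70 = 30
a) 30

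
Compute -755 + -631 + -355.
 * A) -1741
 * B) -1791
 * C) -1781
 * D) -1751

First: -755 + -631 = -1386
Then: -1386 + -355 = -1741
A) -1741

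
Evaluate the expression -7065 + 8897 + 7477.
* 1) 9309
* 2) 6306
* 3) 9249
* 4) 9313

First: -7065 + 8897 = 1832
Then: 1832 + 7477 = 9309
1) 9309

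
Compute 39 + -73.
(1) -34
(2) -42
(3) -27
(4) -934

39 + -73 = -34
1) -34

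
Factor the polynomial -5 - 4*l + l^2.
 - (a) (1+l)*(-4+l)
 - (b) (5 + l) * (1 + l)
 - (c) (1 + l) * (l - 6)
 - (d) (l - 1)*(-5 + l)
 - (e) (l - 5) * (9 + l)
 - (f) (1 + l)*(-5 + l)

We need to factor -5 - 4*l + l^2.
The factored form is (1 + l)*(-5 + l).
f) (1 + l)*(-5 + l)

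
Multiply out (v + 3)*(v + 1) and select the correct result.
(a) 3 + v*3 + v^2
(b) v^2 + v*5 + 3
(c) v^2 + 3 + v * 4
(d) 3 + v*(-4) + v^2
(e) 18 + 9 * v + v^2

Expanding (v + 3)*(v + 1):
= v^2 + 3 + v * 4
c) v^2 + 3 + v * 4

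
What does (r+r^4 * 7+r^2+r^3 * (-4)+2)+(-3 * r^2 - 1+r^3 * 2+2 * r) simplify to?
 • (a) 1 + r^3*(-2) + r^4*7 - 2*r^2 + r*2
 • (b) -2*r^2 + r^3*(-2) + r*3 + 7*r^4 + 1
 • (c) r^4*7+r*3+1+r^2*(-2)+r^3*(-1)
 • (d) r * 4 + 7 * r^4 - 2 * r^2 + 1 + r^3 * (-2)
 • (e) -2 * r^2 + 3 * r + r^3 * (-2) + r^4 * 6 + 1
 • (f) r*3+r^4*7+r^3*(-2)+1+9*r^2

Adding the polynomials and combining like terms:
(r + r^4*7 + r^2 + r^3*(-4) + 2) + (-3*r^2 - 1 + r^3*2 + 2*r)
= -2*r^2 + r^3*(-2) + r*3 + 7*r^4 + 1
b) -2*r^2 + r^3*(-2) + r*3 + 7*r^4 + 1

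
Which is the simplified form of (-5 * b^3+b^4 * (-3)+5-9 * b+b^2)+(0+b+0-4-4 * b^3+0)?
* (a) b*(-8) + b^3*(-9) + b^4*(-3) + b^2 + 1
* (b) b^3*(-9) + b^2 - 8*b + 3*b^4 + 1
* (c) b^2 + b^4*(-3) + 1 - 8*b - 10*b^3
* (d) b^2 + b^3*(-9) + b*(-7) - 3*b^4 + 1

Adding the polynomials and combining like terms:
(-5*b^3 + b^4*(-3) + 5 - 9*b + b^2) + (0 + b + 0 - 4 - 4*b^3 + 0)
= b*(-8) + b^3*(-9) + b^4*(-3) + b^2 + 1
a) b*(-8) + b^3*(-9) + b^4*(-3) + b^2 + 1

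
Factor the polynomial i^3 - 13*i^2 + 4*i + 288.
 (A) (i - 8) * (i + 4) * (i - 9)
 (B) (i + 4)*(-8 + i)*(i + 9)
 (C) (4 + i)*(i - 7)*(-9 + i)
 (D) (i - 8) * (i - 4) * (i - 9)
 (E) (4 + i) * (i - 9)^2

We need to factor i^3 - 13*i^2 + 4*i + 288.
The factored form is (i - 8) * (i + 4) * (i - 9).
A) (i - 8) * (i + 4) * (i - 9)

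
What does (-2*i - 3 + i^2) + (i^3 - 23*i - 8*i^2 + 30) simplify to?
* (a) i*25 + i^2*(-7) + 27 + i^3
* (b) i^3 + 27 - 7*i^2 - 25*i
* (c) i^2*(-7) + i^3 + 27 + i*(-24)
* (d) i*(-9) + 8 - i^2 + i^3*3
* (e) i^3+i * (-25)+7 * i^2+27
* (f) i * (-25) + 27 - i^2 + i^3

Adding the polynomials and combining like terms:
(-2*i - 3 + i^2) + (i^3 - 23*i - 8*i^2 + 30)
= i^3 + 27 - 7*i^2 - 25*i
b) i^3 + 27 - 7*i^2 - 25*i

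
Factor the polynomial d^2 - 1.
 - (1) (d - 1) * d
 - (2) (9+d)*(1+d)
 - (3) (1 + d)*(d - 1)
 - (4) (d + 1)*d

We need to factor d^2 - 1.
The factored form is (1 + d)*(d - 1).
3) (1 + d)*(d - 1)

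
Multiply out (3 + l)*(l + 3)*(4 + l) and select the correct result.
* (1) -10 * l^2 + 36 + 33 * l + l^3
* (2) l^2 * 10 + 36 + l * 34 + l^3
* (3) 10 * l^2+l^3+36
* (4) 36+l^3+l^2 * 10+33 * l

Expanding (3 + l)*(l + 3)*(4 + l):
= 36+l^3+l^2 * 10+33 * l
4) 36+l^3+l^2 * 10+33 * l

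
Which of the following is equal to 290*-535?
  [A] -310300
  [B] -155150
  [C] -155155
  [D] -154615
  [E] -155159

290 * -535 = -155150
B) -155150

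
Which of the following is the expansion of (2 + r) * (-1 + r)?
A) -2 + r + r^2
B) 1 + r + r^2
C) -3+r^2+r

Expanding (2 + r) * (-1 + r):
= -2 + r + r^2
A) -2 + r + r^2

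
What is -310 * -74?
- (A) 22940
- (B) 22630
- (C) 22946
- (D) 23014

-310 * -74 = 22940
A) 22940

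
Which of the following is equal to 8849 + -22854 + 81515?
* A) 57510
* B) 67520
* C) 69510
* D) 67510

First: 8849 + -22854 = -14005
Then: -14005 + 81515 = 67510
D) 67510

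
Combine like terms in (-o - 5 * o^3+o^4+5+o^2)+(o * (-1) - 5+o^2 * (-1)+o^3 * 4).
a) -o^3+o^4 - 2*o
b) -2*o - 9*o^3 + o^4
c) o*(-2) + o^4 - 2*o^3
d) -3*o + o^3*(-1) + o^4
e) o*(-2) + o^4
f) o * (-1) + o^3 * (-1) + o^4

Adding the polynomials and combining like terms:
(-o - 5*o^3 + o^4 + 5 + o^2) + (o*(-1) - 5 + o^2*(-1) + o^3*4)
= -o^3+o^4 - 2*o
a) -o^3+o^4 - 2*o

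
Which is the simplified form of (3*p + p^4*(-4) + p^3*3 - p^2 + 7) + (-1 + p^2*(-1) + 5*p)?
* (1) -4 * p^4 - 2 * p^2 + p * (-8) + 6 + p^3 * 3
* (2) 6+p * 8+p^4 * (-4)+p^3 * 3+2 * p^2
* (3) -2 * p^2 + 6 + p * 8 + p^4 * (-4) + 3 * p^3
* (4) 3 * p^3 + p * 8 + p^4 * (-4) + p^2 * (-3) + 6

Adding the polynomials and combining like terms:
(3*p + p^4*(-4) + p^3*3 - p^2 + 7) + (-1 + p^2*(-1) + 5*p)
= -2 * p^2 + 6 + p * 8 + p^4 * (-4) + 3 * p^3
3) -2 * p^2 + 6 + p * 8 + p^4 * (-4) + 3 * p^3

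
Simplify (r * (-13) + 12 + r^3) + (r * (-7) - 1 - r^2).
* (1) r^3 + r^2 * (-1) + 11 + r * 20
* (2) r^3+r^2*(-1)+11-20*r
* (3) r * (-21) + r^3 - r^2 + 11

Adding the polynomials and combining like terms:
(r*(-13) + 12 + r^3) + (r*(-7) - 1 - r^2)
= r^3+r^2*(-1)+11-20*r
2) r^3+r^2*(-1)+11-20*r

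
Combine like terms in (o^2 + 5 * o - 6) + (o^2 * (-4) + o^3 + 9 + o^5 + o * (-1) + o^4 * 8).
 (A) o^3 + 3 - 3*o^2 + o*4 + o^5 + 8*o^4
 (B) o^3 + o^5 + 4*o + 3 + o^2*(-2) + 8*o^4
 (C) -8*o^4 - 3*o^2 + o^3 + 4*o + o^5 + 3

Adding the polynomials and combining like terms:
(o^2 + 5*o - 6) + (o^2*(-4) + o^3 + 9 + o^5 + o*(-1) + o^4*8)
= o^3 + 3 - 3*o^2 + o*4 + o^5 + 8*o^4
A) o^3 + 3 - 3*o^2 + o*4 + o^5 + 8*o^4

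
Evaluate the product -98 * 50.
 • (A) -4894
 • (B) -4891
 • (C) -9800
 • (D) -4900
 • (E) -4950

-98 * 50 = -4900
D) -4900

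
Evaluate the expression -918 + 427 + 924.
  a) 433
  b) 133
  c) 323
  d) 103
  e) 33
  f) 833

First: -918 + 427 = -491
Then: -491 + 924 = 433
a) 433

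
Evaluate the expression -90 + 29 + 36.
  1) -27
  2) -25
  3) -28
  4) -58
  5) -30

First: -90 + 29 = -61
Then: -61 + 36 = -25
2) -25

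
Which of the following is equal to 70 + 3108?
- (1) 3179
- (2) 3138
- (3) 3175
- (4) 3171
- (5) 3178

70 + 3108 = 3178
5) 3178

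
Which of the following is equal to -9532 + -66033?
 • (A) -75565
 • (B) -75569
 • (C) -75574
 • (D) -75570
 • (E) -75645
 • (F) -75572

-9532 + -66033 = -75565
A) -75565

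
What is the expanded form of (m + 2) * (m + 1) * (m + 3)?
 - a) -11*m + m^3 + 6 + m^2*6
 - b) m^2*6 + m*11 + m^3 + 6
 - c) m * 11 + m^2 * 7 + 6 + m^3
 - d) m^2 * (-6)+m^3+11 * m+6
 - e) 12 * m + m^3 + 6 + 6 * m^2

Expanding (m + 2) * (m + 1) * (m + 3):
= m^2*6 + m*11 + m^3 + 6
b) m^2*6 + m*11 + m^3 + 6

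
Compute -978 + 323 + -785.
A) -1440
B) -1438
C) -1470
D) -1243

First: -978 + 323 = -655
Then: -655 + -785 = -1440
A) -1440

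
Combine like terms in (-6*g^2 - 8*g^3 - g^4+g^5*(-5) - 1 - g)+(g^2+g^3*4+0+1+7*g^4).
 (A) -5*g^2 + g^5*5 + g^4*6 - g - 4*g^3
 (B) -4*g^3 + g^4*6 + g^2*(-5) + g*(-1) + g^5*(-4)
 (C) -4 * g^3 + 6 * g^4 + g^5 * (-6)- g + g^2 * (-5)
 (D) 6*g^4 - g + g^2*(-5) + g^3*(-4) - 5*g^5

Adding the polynomials and combining like terms:
(-6*g^2 - 8*g^3 - g^4 + g^5*(-5) - 1 - g) + (g^2 + g^3*4 + 0 + 1 + 7*g^4)
= 6*g^4 - g + g^2*(-5) + g^3*(-4) - 5*g^5
D) 6*g^4 - g + g^2*(-5) + g^3*(-4) - 5*g^5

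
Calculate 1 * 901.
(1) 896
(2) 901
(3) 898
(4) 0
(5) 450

1 * 901 = 901
2) 901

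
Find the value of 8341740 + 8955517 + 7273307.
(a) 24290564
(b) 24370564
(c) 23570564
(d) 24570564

First: 8341740 + 8955517 = 17297257
Then: 17297257 + 7273307 = 24570564
d) 24570564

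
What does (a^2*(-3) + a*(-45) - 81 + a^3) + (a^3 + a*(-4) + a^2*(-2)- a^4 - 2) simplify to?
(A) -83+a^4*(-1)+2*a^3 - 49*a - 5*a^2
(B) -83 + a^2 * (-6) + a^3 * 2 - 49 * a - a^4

Adding the polynomials and combining like terms:
(a^2*(-3) + a*(-45) - 81 + a^3) + (a^3 + a*(-4) + a^2*(-2) - a^4 - 2)
= -83+a^4*(-1)+2*a^3 - 49*a - 5*a^2
A) -83+a^4*(-1)+2*a^3 - 49*a - 5*a^2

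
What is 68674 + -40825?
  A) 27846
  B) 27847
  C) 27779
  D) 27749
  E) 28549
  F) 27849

68674 + -40825 = 27849
F) 27849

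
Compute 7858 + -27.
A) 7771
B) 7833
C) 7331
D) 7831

7858 + -27 = 7831
D) 7831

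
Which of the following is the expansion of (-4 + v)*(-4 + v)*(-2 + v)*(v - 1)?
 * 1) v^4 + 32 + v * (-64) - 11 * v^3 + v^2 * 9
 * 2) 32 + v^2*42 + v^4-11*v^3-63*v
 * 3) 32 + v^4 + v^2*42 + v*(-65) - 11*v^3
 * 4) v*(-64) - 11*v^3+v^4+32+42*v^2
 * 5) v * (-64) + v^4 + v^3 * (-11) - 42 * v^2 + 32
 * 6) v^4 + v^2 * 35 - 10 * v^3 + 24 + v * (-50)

Expanding (-4 + v)*(-4 + v)*(-2 + v)*(v - 1):
= v*(-64) - 11*v^3+v^4+32+42*v^2
4) v*(-64) - 11*v^3+v^4+32+42*v^2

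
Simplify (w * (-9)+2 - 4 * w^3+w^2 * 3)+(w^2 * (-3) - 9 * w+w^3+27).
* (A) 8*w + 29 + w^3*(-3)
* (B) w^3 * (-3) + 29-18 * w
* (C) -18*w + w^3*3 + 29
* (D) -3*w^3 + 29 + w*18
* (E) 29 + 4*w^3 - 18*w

Adding the polynomials and combining like terms:
(w*(-9) + 2 - 4*w^3 + w^2*3) + (w^2*(-3) - 9*w + w^3 + 27)
= w^3 * (-3) + 29-18 * w
B) w^3 * (-3) + 29-18 * w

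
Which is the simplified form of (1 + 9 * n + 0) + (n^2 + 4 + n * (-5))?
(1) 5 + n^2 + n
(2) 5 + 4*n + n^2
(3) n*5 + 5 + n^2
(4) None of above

Adding the polynomials and combining like terms:
(1 + 9*n + 0) + (n^2 + 4 + n*(-5))
= 5 + 4*n + n^2
2) 5 + 4*n + n^2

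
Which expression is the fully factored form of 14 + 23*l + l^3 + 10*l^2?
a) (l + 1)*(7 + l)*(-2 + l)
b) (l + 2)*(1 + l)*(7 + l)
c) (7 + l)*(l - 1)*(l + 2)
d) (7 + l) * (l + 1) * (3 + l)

We need to factor 14 + 23*l + l^3 + 10*l^2.
The factored form is (l + 2)*(1 + l)*(7 + l).
b) (l + 2)*(1 + l)*(7 + l)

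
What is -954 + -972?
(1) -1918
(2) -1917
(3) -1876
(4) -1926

-954 + -972 = -1926
4) -1926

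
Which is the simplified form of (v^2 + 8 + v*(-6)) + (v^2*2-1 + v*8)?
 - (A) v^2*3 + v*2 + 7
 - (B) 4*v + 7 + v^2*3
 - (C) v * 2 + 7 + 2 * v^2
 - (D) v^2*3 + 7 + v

Adding the polynomials and combining like terms:
(v^2 + 8 + v*(-6)) + (v^2*2 - 1 + v*8)
= v^2*3 + v*2 + 7
A) v^2*3 + v*2 + 7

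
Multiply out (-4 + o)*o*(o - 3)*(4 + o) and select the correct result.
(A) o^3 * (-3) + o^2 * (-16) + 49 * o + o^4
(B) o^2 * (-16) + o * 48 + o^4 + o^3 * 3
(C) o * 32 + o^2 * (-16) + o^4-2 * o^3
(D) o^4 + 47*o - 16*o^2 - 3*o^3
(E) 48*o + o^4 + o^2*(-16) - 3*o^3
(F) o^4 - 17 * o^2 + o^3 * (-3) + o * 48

Expanding (-4 + o)*o*(o - 3)*(4 + o):
= 48*o + o^4 + o^2*(-16) - 3*o^3
E) 48*o + o^4 + o^2*(-16) - 3*o^3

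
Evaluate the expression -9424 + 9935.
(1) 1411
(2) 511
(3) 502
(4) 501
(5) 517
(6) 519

-9424 + 9935 = 511
2) 511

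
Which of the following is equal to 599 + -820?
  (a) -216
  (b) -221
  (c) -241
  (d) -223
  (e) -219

599 + -820 = -221
b) -221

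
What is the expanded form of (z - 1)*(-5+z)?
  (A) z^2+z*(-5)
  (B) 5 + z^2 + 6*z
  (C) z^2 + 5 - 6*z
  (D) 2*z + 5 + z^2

Expanding (z - 1)*(-5+z):
= z^2 + 5 - 6*z
C) z^2 + 5 - 6*z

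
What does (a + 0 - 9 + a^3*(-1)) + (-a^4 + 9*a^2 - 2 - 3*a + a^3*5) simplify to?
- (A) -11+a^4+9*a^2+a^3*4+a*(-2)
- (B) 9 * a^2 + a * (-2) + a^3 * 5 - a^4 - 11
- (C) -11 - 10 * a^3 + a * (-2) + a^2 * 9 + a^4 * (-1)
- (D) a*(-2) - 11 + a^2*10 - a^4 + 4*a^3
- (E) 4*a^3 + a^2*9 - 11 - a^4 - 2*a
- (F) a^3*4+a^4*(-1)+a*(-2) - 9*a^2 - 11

Adding the polynomials and combining like terms:
(a + 0 - 9 + a^3*(-1)) + (-a^4 + 9*a^2 - 2 - 3*a + a^3*5)
= 4*a^3 + a^2*9 - 11 - a^4 - 2*a
E) 4*a^3 + a^2*9 - 11 - a^4 - 2*a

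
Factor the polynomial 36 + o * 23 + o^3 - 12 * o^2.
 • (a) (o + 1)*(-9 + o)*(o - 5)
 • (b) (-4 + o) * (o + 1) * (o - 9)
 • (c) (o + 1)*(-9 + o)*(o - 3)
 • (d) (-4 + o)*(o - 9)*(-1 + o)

We need to factor 36 + o * 23 + o^3 - 12 * o^2.
The factored form is (-4 + o) * (o + 1) * (o - 9).
b) (-4 + o) * (o + 1) * (o - 9)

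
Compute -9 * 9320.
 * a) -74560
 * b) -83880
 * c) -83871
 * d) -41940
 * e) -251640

-9 * 9320 = -83880
b) -83880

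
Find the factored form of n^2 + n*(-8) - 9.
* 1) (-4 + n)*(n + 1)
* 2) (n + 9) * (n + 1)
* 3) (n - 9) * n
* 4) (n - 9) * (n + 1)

We need to factor n^2 + n*(-8) - 9.
The factored form is (n - 9) * (n + 1).
4) (n - 9) * (n + 1)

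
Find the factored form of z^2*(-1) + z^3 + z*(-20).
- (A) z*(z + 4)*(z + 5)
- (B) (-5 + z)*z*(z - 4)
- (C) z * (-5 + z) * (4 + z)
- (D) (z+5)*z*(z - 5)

We need to factor z^2*(-1) + z^3 + z*(-20).
The factored form is z * (-5 + z) * (4 + z).
C) z * (-5 + z) * (4 + z)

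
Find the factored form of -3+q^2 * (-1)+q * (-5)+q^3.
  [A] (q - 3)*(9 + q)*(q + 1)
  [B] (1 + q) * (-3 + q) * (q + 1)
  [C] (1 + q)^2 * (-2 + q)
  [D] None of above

We need to factor -3+q^2 * (-1)+q * (-5)+q^3.
The factored form is (1 + q) * (-3 + q) * (q + 1).
B) (1 + q) * (-3 + q) * (q + 1)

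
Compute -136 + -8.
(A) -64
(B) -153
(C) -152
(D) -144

-136 + -8 = -144
D) -144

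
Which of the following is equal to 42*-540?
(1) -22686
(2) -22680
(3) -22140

42 * -540 = -22680
2) -22680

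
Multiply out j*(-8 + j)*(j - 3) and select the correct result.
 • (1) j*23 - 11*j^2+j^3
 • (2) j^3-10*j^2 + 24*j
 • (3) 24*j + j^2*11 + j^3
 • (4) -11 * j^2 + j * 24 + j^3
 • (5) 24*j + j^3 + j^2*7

Expanding j*(-8 + j)*(j - 3):
= -11 * j^2 + j * 24 + j^3
4) -11 * j^2 + j * 24 + j^3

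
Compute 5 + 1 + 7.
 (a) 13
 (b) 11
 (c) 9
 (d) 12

First: 5 + 1 = 6
Then: 6 + 7 = 13
a) 13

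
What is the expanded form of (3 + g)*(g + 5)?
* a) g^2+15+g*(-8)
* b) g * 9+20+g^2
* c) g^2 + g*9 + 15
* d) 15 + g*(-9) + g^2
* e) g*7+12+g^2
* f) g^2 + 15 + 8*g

Expanding (3 + g)*(g + 5):
= g^2 + 15 + 8*g
f) g^2 + 15 + 8*g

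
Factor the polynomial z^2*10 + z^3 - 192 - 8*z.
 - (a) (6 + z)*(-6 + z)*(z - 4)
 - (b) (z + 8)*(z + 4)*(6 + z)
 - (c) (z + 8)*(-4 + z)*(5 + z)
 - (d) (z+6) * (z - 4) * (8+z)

We need to factor z^2*10 + z^3 - 192 - 8*z.
The factored form is (z+6) * (z - 4) * (8+z).
d) (z+6) * (z - 4) * (8+z)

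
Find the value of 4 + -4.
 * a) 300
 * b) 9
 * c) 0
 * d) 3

4 + -4 = 0
c) 0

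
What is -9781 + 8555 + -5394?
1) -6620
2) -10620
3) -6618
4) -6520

First: -9781 + 8555 = -1226
Then: -1226 + -5394 = -6620
1) -6620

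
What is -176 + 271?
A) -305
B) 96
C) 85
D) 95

-176 + 271 = 95
D) 95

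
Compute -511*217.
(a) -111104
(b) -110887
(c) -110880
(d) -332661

-511 * 217 = -110887
b) -110887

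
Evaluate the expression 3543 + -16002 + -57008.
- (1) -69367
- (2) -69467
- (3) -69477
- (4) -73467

First: 3543 + -16002 = -12459
Then: -12459 + -57008 = -69467
2) -69467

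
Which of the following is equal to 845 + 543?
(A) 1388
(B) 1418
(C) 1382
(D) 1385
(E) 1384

845 + 543 = 1388
A) 1388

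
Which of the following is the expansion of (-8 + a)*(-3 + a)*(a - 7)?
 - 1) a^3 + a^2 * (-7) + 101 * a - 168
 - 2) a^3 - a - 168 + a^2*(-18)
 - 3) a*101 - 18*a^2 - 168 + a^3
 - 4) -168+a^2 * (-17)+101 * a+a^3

Expanding (-8 + a)*(-3 + a)*(a - 7):
= a*101 - 18*a^2 - 168 + a^3
3) a*101 - 18*a^2 - 168 + a^3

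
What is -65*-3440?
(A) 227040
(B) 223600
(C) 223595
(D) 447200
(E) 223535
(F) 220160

-65 * -3440 = 223600
B) 223600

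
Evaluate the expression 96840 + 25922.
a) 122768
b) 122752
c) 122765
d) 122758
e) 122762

96840 + 25922 = 122762
e) 122762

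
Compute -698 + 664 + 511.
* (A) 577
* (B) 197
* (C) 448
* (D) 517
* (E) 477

First: -698 + 664 = -34
Then: -34 + 511 = 477
E) 477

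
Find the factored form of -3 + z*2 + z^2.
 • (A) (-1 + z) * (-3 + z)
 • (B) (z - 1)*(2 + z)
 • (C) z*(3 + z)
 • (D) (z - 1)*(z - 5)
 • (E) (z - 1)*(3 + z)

We need to factor -3 + z*2 + z^2.
The factored form is (z - 1)*(3 + z).
E) (z - 1)*(3 + z)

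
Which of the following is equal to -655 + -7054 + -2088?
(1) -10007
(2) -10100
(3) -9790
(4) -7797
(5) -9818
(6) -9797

First: -655 + -7054 = -7709
Then: -7709 + -2088 = -9797
6) -9797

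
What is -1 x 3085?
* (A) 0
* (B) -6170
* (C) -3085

-1 * 3085 = -3085
C) -3085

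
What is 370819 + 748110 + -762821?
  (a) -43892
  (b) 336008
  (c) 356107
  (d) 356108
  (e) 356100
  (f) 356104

First: 370819 + 748110 = 1118929
Then: 1118929 + -762821 = 356108
d) 356108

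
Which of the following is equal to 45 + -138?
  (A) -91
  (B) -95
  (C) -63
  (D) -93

45 + -138 = -93
D) -93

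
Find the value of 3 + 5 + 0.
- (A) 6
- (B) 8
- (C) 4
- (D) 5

First: 3 + 5 = 8
Then: 8 + 0 = 8
B) 8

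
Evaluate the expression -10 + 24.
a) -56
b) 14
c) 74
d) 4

-10 + 24 = 14
b) 14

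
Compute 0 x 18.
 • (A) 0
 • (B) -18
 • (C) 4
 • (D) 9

0 * 18 = 0
A) 0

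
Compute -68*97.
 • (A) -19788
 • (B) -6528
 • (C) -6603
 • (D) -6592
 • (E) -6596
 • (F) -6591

-68 * 97 = -6596
E) -6596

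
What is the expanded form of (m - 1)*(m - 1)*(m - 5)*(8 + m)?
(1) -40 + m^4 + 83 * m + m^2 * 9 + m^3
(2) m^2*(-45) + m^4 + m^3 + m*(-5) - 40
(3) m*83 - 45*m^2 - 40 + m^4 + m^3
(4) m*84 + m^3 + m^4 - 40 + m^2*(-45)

Expanding (m - 1)*(m - 1)*(m - 5)*(8 + m):
= m*83 - 45*m^2 - 40 + m^4 + m^3
3) m*83 - 45*m^2 - 40 + m^4 + m^3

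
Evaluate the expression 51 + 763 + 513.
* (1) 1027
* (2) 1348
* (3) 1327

First: 51 + 763 = 814
Then: 814 + 513 = 1327
3) 1327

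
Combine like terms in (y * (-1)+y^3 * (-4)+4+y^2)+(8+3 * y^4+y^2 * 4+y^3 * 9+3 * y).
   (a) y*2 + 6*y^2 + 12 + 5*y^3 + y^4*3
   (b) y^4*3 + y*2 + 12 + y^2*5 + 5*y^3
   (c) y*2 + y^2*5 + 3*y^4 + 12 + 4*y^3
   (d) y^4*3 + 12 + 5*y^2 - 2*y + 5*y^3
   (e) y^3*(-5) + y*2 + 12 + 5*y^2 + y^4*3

Adding the polynomials and combining like terms:
(y*(-1) + y^3*(-4) + 4 + y^2) + (8 + 3*y^4 + y^2*4 + y^3*9 + 3*y)
= y^4*3 + y*2 + 12 + y^2*5 + 5*y^3
b) y^4*3 + y*2 + 12 + y^2*5 + 5*y^3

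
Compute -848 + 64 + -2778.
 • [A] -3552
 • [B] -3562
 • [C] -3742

First: -848 + 64 = -784
Then: -784 + -2778 = -3562
B) -3562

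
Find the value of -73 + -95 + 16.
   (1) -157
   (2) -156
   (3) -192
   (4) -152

First: -73 + -95 = -168
Then: -168 + 16 = -152
4) -152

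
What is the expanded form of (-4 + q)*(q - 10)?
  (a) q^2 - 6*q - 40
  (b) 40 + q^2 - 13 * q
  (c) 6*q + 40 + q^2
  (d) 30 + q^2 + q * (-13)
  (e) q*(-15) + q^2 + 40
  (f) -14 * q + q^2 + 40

Expanding (-4 + q)*(q - 10):
= -14 * q + q^2 + 40
f) -14 * q + q^2 + 40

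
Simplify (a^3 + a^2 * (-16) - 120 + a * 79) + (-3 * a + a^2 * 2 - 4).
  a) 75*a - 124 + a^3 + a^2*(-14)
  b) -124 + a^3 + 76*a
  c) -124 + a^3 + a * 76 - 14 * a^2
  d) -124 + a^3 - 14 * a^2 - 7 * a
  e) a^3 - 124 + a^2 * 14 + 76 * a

Adding the polynomials and combining like terms:
(a^3 + a^2*(-16) - 120 + a*79) + (-3*a + a^2*2 - 4)
= -124 + a^3 + a * 76 - 14 * a^2
c) -124 + a^3 + a * 76 - 14 * a^2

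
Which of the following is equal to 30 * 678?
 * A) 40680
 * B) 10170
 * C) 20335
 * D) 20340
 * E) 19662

30 * 678 = 20340
D) 20340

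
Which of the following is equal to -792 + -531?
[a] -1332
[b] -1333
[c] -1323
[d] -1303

-792 + -531 = -1323
c) -1323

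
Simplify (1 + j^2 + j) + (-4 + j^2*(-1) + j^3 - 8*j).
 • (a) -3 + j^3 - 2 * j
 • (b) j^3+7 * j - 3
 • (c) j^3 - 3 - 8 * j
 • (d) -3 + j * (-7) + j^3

Adding the polynomials and combining like terms:
(1 + j^2 + j) + (-4 + j^2*(-1) + j^3 - 8*j)
= -3 + j * (-7) + j^3
d) -3 + j * (-7) + j^3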